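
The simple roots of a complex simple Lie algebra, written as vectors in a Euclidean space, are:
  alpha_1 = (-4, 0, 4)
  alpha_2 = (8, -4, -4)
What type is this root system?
Compute the Cartan integers a_ij = 2(alpha_i, alpha_j)/(alpha_j, alpha_j); the resulting 2x2 Cartan matrix is
[[2, -1], [-3, 2]].
The roots have two lengths (squared-length ratio 3:1); the short ones are alpha_{1}. The associated Dynkin diagram is two nodes joined by a triple edge (G_2), so the type is G_2.

G_2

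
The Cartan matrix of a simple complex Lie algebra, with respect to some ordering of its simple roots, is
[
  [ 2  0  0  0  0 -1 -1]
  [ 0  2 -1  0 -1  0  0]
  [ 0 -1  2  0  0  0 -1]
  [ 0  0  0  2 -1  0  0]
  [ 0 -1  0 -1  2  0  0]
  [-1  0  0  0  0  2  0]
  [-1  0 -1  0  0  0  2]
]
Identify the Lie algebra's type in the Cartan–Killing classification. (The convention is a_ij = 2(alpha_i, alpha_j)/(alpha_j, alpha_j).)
The matrix has rank 7 with 2's on the diagonal. Reading the off-diagonal entries as Dynkin edges (a single edge where a_ij = a_ji = -1; a double or triple edge where a_ij * a_ji = 2 or 3), the diagram is a chain of 7 nodes with single edges (A_7). One simple-root ordering that puts it in standard form is (alpha_4, alpha_5, alpha_2, alpha_3, alpha_7, alpha_1, alpha_6). So the algebra is type A_7, i.e. sl(8).

type A_7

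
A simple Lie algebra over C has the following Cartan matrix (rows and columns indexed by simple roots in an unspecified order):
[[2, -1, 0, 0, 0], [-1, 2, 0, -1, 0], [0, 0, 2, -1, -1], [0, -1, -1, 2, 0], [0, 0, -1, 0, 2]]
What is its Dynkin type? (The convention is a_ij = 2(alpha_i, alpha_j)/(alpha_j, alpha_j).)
The matrix has rank 5 with 2's on the diagonal. Reading the off-diagonal entries as Dynkin edges (a single edge where a_ij = a_ji = -1; a double or triple edge where a_ij * a_ji = 2 or 3), the diagram is a chain of 5 nodes with single edges (A_5). One simple-root ordering that puts it in standard form is (alpha_5, alpha_3, alpha_4, alpha_2, alpha_1). So the algebra is type A_5, i.e. sl(6).

A_5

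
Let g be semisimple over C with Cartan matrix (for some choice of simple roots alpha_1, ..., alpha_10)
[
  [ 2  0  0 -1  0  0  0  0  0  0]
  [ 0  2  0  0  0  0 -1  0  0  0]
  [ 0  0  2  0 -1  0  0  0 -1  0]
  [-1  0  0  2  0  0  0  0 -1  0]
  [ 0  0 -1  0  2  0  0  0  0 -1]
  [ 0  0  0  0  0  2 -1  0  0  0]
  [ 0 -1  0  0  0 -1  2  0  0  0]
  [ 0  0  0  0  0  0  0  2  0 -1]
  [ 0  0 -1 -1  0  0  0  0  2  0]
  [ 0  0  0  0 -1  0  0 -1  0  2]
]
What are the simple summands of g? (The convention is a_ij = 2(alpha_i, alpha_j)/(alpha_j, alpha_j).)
The diagram associated to this matrix has two connected components: the simple roots {alpha_2, alpha_6, alpha_7} form a chain of 3 nodes with single edges (A_3), and {alpha_1, alpha_3, alpha_4, alpha_5, alpha_8, alpha_9, alpha_10} form a chain of 7 nodes with single edges (A_7). A semisimple Lie algebra decomposes uniquely as the direct sum of simple ideals, one per connected component of its Dynkin diagram, so g ≅ A_3 ⊕ A_7 (dimension 15 + 63 = 78).

A3 ⊕ A7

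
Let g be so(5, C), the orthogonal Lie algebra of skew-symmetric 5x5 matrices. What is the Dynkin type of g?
type B_2

This is so(5) with 5 odd, which has dimension 5(5-1)/2 = 10 and rank (5-1)/2 = 2. In the classification of classical Lie algebras, the orthogonal algebra so(2n+1) in an odd number of variables has type B_n; here n = 2, so the Dynkin diagram is a chain of 2 nodes with a double edge at one end; the terminal node there is the unique short simple root (B_2). Hence the type is B_2.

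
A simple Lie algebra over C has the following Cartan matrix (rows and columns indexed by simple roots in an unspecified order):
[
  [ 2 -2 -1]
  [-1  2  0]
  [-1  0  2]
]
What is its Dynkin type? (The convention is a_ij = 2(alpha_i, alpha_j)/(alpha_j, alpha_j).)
The matrix has rank 3 with 2's on the diagonal. Reading the off-diagonal entries as Dynkin edges (a single edge where a_ij = a_ji = -1; a double or triple edge where a_ij * a_ji = 2 or 3), the diagram is a chain of 3 nodes with a double edge at one end; the terminal node there is the unique short simple root (B_3). One simple-root ordering that puts it in standard form is (alpha_3, alpha_1, alpha_2). So the algebra is type B_3, i.e. so(7).

B_3 (so(7))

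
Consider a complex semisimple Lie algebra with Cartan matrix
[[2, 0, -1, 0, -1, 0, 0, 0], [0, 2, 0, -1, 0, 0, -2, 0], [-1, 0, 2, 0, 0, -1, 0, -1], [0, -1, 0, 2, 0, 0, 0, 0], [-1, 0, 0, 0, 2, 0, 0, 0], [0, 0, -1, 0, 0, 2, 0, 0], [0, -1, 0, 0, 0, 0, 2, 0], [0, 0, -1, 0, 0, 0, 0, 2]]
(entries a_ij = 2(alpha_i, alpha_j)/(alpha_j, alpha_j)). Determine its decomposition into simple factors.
The diagram associated to this matrix has two connected components: the simple roots {alpha_2, alpha_4, alpha_7} form a chain of 3 nodes with a double edge at one end; the terminal node there is the unique short simple root (B_3), and {alpha_1, alpha_3, alpha_5, alpha_6, alpha_8} form a chain of 3 nodes with a fork of two nodes at one end (D_5). A semisimple Lie algebra decomposes uniquely as the direct sum of simple ideals, one per connected component of its Dynkin diagram, so g ≅ B_3 ⊕ D_5 (dimension 21 + 45 = 66).

B3 + D5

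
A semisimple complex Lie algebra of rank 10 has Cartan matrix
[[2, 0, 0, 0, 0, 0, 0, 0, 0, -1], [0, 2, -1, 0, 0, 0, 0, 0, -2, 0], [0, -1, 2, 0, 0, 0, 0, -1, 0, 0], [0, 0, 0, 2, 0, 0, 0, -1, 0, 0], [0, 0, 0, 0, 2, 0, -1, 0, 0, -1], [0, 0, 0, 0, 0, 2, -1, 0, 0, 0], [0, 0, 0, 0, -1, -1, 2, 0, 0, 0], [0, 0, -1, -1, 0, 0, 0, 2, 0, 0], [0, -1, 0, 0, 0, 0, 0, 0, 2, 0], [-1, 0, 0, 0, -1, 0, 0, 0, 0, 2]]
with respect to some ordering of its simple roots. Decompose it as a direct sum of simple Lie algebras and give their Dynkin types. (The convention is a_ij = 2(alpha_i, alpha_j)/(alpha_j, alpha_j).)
The diagram associated to this matrix has two connected components: the simple roots {alpha_1, alpha_5, alpha_6, alpha_7, alpha_10} form a chain of 5 nodes with single edges (A_5), and {alpha_2, alpha_3, alpha_4, alpha_8, alpha_9} form a chain of 5 nodes with a double edge at one end; the terminal node there is the unique short simple root (B_5). A semisimple Lie algebra decomposes uniquely as the direct sum of simple ideals, one per connected component of its Dynkin diagram, so g ≅ A_5 ⊕ B_5 (dimension 35 + 55 = 90).

A_5 ⊕ B_5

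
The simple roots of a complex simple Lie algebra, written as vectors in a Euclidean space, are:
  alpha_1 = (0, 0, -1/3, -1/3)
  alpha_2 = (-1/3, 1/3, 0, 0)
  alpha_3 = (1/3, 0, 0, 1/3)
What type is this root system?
A3

Compute the Cartan integers a_ij = 2(alpha_i, alpha_j)/(alpha_j, alpha_j); the resulting 3x3 Cartan matrix is
[[2, 0, -1], [0, 2, -1], [-1, -1, 2]].
All simple roots have the same length, so the diagram is simply laced. The associated Dynkin diagram is a chain of 3 nodes with single edges (A_3), so the type is A_3 (the algebra sl(4)).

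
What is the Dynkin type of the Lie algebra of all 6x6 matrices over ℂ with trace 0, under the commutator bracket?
type A_5

This is sl(6), which has dimension 6^2 - 1 = 35 and rank 6 - 1 = 5 (a Cartan subalgebra is the diagonal traceless matrices). In the classification of classical Lie algebras, the special linear algebra sl(n+1) has type A_n; here n = 5, so the Dynkin diagram is a chain of 5 nodes with single edges (A_5). Hence the type is A_5.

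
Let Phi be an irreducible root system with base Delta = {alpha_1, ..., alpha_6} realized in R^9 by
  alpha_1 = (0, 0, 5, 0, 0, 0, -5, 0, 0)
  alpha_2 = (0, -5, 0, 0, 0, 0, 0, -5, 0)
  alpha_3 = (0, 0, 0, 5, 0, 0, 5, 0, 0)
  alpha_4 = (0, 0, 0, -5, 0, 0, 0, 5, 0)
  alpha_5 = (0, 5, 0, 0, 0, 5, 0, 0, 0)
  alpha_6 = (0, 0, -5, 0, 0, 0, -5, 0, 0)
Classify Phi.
D_6

Compute the Cartan integers a_ij = 2(alpha_i, alpha_j)/(alpha_j, alpha_j); the resulting 6x6 Cartan matrix is
[[2, 0, -1, 0, 0, 0], [0, 2, 0, -1, -1, 0], [-1, 0, 2, -1, 0, -1], [0, -1, -1, 2, 0, 0], [0, -1, 0, 0, 2, 0], [0, 0, -1, 0, 0, 2]].
All simple roots have the same length, so the diagram is simply laced. The associated Dynkin diagram is a chain of 4 nodes with a fork of two nodes at one end (D_6), so the type is D_6 (the algebra so(12)).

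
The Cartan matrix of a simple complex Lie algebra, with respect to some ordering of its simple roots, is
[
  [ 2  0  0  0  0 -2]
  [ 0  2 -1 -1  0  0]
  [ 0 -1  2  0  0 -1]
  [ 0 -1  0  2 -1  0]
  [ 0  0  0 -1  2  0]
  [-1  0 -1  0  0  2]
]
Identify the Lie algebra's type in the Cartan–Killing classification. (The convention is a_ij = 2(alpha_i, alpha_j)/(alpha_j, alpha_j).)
The matrix has rank 6 with 2's on the diagonal. Reading the off-diagonal entries as Dynkin edges (a single edge where a_ij = a_ji = -1; a double or triple edge where a_ij * a_ji = 2 or 3), the diagram is a chain of 6 nodes with a double edge at one end; the terminal node there is the unique long simple root (C_6). One simple-root ordering that puts it in standard form is (alpha_5, alpha_4, alpha_2, alpha_3, alpha_6, alpha_1). So the algebra is type C_6, i.e. sp(12).

C6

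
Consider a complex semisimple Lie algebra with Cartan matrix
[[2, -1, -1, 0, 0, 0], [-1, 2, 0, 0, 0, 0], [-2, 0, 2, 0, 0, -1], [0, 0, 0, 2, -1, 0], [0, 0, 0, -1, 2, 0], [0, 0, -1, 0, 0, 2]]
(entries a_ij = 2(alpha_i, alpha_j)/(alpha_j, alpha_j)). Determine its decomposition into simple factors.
type A_2 + type F_4

The diagram associated to this matrix has two connected components: the simple roots {alpha_4, alpha_5} form a chain of 2 nodes with single edges (A_2), and {alpha_1, alpha_2, alpha_3, alpha_6} form a chain of 4 nodes with a double edge between the middle two (F_4). A semisimple Lie algebra decomposes uniquely as the direct sum of simple ideals, one per connected component of its Dynkin diagram, so g ≅ A_2 ⊕ F_4 (dimension 8 + 52 = 60).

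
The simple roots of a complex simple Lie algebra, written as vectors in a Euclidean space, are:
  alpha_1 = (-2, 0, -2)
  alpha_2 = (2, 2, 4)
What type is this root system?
type G_2

Compute the Cartan integers a_ij = 2(alpha_i, alpha_j)/(alpha_j, alpha_j); the resulting 2x2 Cartan matrix is
[[2, -1], [-3, 2]].
The roots have two lengths (squared-length ratio 3:1); the short ones are alpha_{1}. The associated Dynkin diagram is two nodes joined by a triple edge (G_2), so the type is G_2.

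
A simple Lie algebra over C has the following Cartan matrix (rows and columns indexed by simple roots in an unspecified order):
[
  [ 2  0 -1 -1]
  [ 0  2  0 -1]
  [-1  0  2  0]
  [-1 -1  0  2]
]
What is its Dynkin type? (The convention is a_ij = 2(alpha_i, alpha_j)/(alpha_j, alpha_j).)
A4

The matrix has rank 4 with 2's on the diagonal. Reading the off-diagonal entries as Dynkin edges (a single edge where a_ij = a_ji = -1; a double or triple edge where a_ij * a_ji = 2 or 3), the diagram is a chain of 4 nodes with single edges (A_4). One simple-root ordering that puts it in standard form is (alpha_2, alpha_4, alpha_1, alpha_3). So the algebra is type A_4, i.e. sl(5).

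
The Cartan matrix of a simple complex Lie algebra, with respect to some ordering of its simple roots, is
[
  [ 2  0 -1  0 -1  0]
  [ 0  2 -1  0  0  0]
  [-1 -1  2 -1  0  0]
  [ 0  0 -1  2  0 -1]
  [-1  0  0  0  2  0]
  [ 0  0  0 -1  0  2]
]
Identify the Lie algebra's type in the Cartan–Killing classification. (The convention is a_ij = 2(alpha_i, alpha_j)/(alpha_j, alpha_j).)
The matrix has rank 6 with 2's on the diagonal. Reading the off-diagonal entries as Dynkin edges (a single edge where a_ij = a_ji = -1; a double or triple edge where a_ij * a_ji = 2 or 3), the diagram is a chain of 5 nodes with one extra node attached to the third node from one end (E_6). One simple-root ordering that puts it in standard form is (alpha_6, alpha_2, alpha_4, alpha_3, alpha_1, alpha_5). So the algebra is type E_6.

E6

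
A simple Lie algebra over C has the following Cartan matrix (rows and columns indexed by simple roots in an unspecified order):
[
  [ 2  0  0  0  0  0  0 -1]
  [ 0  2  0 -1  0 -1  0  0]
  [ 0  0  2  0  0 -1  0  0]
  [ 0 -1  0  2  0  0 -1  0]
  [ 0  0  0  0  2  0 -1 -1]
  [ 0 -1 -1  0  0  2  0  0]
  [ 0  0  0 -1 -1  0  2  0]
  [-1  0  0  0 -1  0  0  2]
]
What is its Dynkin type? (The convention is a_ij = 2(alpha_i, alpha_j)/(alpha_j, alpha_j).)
The matrix has rank 8 with 2's on the diagonal. Reading the off-diagonal entries as Dynkin edges (a single edge where a_ij = a_ji = -1; a double or triple edge where a_ij * a_ji = 2 or 3), the diagram is a chain of 8 nodes with single edges (A_8). One simple-root ordering that puts it in standard form is (alpha_3, alpha_6, alpha_2, alpha_4, alpha_7, alpha_5, alpha_8, alpha_1). So the algebra is type A_8, i.e. sl(9).

A8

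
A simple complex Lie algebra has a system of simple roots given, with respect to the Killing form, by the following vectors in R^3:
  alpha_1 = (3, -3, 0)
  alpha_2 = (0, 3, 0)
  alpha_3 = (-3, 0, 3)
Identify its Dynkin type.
type B_3

Compute the Cartan integers a_ij = 2(alpha_i, alpha_j)/(alpha_j, alpha_j); the resulting 3x3 Cartan matrix is
[[2, -2, -1], [-1, 2, 0], [-1, 0, 2]].
The roots have two lengths (squared-length ratio 2:1); the short ones are alpha_{2}. The associated Dynkin diagram is a chain of 3 nodes with a double edge at one end; the terminal node there is the unique short simple root (B_3), so the type is B_3 (the algebra so(7)).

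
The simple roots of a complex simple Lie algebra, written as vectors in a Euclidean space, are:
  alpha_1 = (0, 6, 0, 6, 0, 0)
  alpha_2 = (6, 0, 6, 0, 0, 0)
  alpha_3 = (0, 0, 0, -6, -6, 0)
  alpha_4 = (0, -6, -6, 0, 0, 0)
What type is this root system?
A_4

Compute the Cartan integers a_ij = 2(alpha_i, alpha_j)/(alpha_j, alpha_j); the resulting 4x4 Cartan matrix is
[[2, 0, -1, -1], [0, 2, 0, -1], [-1, 0, 2, 0], [-1, -1, 0, 2]].
All simple roots have the same length, so the diagram is simply laced. The associated Dynkin diagram is a chain of 4 nodes with single edges (A_4), so the type is A_4 (the algebra sl(5)).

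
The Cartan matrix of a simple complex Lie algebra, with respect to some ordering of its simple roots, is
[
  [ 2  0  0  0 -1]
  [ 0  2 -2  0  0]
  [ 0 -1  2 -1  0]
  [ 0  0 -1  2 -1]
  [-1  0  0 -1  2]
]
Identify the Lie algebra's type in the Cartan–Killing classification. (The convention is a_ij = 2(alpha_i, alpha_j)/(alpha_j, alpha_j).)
The matrix has rank 5 with 2's on the diagonal. Reading the off-diagonal entries as Dynkin edges (a single edge where a_ij = a_ji = -1; a double or triple edge where a_ij * a_ji = 2 or 3), the diagram is a chain of 5 nodes with a double edge at one end; the terminal node there is the unique long simple root (C_5). One simple-root ordering that puts it in standard form is (alpha_1, alpha_5, alpha_4, alpha_3, alpha_2). So the algebra is type C_5, i.e. sp(10).

C_5 (sp(10))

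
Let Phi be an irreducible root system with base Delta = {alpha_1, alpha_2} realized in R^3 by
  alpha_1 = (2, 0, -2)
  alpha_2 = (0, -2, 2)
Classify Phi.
A_2 (sl(3))

Compute the Cartan integers a_ij = 2(alpha_i, alpha_j)/(alpha_j, alpha_j); the resulting 2x2 Cartan matrix is
[[2, -1], [-1, 2]].
All simple roots have the same length, so the diagram is simply laced. The associated Dynkin diagram is a chain of 2 nodes with single edges (A_2), so the type is A_2 (the algebra sl(3)).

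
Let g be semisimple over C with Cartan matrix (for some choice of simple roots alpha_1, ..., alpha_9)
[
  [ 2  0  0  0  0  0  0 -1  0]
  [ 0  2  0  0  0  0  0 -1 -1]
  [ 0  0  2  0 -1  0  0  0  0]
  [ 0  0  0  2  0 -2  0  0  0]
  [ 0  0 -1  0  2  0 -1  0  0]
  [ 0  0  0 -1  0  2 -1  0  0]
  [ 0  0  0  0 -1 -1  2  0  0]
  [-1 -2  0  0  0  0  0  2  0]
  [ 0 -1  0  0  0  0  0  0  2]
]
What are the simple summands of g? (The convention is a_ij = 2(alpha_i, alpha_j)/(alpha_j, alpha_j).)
type C_5 + type F_4

The diagram associated to this matrix has two connected components: the simple roots {alpha_3, alpha_4, alpha_5, alpha_6, alpha_7} form a chain of 5 nodes with a double edge at one end; the terminal node there is the unique long simple root (C_5), and {alpha_1, alpha_2, alpha_8, alpha_9} form a chain of 4 nodes with a double edge between the middle two (F_4). A semisimple Lie algebra decomposes uniquely as the direct sum of simple ideals, one per connected component of its Dynkin diagram, so g ≅ C_5 ⊕ F_4 (dimension 55 + 52 = 107).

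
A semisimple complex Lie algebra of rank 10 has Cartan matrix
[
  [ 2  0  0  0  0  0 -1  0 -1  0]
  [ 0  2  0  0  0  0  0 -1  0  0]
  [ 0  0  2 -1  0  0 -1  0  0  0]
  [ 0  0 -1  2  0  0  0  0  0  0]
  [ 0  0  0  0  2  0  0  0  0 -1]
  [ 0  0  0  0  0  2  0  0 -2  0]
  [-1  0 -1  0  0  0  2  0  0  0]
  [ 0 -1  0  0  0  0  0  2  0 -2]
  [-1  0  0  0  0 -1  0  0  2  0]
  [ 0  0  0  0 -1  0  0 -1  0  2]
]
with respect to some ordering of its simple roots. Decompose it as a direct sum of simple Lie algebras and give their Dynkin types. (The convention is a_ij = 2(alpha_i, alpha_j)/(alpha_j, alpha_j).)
The diagram associated to this matrix has two connected components: the simple roots {alpha_1, alpha_3, alpha_4, alpha_6, alpha_7, alpha_9} form a chain of 6 nodes with a double edge at one end; the terminal node there is the unique long simple root (C_6), and {alpha_2, alpha_5, alpha_8, alpha_10} form a chain of 4 nodes with a double edge between the middle two (F_4). A semisimple Lie algebra decomposes uniquely as the direct sum of simple ideals, one per connected component of its Dynkin diagram, so g ≅ C_6 ⊕ F_4 (dimension 78 + 52 = 130).

C_6 + F_4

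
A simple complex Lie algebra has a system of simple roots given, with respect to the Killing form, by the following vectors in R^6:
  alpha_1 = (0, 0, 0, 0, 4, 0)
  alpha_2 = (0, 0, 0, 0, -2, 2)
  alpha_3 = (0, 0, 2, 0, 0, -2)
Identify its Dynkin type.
Compute the Cartan integers a_ij = 2(alpha_i, alpha_j)/(alpha_j, alpha_j); the resulting 3x3 Cartan matrix is
[[2, -2, 0], [-1, 2, -1], [0, -1, 2]].
The roots have two lengths (squared-length ratio 2:1); the short ones are alpha_{2,3}. The associated Dynkin diagram is a chain of 3 nodes with a double edge at one end; the terminal node there is the unique long simple root (C_3), so the type is C_3 (the algebra sp(6)).

C_3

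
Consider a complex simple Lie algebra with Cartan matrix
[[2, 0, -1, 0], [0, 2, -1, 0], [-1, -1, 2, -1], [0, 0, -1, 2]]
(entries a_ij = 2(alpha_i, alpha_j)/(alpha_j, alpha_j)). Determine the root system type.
D_4

The matrix has rank 4 with 2's on the diagonal. Reading the off-diagonal entries as Dynkin edges (a single edge where a_ij = a_ji = -1; a double or triple edge where a_ij * a_ji = 2 or 3), the diagram is a chain of 2 nodes with a fork of two nodes at one end (D_4). One simple-root ordering that puts it in standard form is (alpha_1, alpha_3, alpha_4, alpha_2). So the algebra is type D_4, i.e. so(8).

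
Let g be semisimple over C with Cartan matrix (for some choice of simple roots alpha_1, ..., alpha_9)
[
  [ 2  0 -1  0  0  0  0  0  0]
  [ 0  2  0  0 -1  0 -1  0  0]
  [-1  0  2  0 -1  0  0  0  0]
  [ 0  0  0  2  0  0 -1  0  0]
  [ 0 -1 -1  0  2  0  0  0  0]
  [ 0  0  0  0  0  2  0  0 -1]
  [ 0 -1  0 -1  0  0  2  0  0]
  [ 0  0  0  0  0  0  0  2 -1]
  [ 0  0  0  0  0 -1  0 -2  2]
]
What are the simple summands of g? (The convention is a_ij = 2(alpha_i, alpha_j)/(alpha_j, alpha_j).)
The diagram associated to this matrix has two connected components: the simple roots {alpha_1, alpha_2, alpha_3, alpha_4, alpha_5, alpha_7} form a chain of 6 nodes with single edges (A_6), and {alpha_6, alpha_8, alpha_9} form a chain of 3 nodes with a double edge at one end; the terminal node there is the unique short simple root (B_3). A semisimple Lie algebra decomposes uniquely as the direct sum of simple ideals, one per connected component of its Dynkin diagram, so g ≅ A_6 ⊕ B_3 (dimension 48 + 21 = 69).

A_6 ⊕ B_3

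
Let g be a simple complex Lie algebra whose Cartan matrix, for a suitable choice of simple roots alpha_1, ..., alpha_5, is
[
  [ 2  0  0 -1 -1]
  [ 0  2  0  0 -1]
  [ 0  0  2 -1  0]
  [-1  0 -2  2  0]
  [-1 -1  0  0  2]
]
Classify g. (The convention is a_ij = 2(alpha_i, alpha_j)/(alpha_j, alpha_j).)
The matrix has rank 5 with 2's on the diagonal. Reading the off-diagonal entries as Dynkin edges (a single edge where a_ij = a_ji = -1; a double or triple edge where a_ij * a_ji = 2 or 3), the diagram is a chain of 5 nodes with a double edge at one end; the terminal node there is the unique short simple root (B_5). One simple-root ordering that puts it in standard form is (alpha_2, alpha_5, alpha_1, alpha_4, alpha_3). So the algebra is type B_5, i.e. so(11).

type B_5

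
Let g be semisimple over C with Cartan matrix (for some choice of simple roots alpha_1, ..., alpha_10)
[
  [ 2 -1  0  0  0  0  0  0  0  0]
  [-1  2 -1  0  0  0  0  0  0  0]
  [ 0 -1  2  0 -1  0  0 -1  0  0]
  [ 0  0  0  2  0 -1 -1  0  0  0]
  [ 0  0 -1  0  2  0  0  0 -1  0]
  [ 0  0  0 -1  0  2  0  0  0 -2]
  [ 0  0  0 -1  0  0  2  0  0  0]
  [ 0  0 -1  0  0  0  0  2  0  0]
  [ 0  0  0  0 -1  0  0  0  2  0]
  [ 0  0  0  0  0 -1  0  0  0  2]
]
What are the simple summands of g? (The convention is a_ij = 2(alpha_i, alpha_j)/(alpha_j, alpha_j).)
B4 ⊕ E6

The diagram associated to this matrix has two connected components: the simple roots {alpha_4, alpha_6, alpha_7, alpha_10} form a chain of 4 nodes with a double edge at one end; the terminal node there is the unique short simple root (B_4), and {alpha_1, alpha_2, alpha_3, alpha_5, alpha_8, alpha_9} form a chain of 5 nodes with one extra node attached to the third node from one end (E_6). A semisimple Lie algebra decomposes uniquely as the direct sum of simple ideals, one per connected component of its Dynkin diagram, so g ≅ B_4 ⊕ E_6 (dimension 36 + 78 = 114).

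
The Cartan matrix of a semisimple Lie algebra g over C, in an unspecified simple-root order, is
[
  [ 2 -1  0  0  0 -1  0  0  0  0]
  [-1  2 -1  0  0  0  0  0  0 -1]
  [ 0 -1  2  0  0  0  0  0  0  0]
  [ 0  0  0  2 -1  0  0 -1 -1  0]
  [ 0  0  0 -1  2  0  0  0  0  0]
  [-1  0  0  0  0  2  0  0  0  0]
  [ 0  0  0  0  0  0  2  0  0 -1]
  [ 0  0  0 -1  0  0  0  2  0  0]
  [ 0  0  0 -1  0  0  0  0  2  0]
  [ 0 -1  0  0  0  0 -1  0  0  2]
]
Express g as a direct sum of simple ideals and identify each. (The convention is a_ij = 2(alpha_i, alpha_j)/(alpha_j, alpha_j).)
D_4 (so(8)) ⊕ E_6

The diagram associated to this matrix has two connected components: the simple roots {alpha_4, alpha_5, alpha_8, alpha_9} form a chain of 2 nodes with a fork of two nodes at one end (D_4), and {alpha_1, alpha_2, alpha_3, alpha_6, alpha_7, alpha_10} form a chain of 5 nodes with one extra node attached to the third node from one end (E_6). A semisimple Lie algebra decomposes uniquely as the direct sum of simple ideals, one per connected component of its Dynkin diagram, so g ≅ D_4 ⊕ E_6 (dimension 28 + 78 = 106).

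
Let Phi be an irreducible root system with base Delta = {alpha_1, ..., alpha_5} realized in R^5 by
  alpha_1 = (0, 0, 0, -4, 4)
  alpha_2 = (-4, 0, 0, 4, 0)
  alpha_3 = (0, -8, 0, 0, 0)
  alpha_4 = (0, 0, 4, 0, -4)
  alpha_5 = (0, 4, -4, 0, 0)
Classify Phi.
C5

Compute the Cartan integers a_ij = 2(alpha_i, alpha_j)/(alpha_j, alpha_j); the resulting 5x5 Cartan matrix is
[[2, -1, 0, -1, 0], [-1, 2, 0, 0, 0], [0, 0, 2, 0, -2], [-1, 0, 0, 2, -1], [0, 0, -1, -1, 2]].
The roots have two lengths (squared-length ratio 2:1); the short ones are alpha_{1,2,4,5}. The associated Dynkin diagram is a chain of 5 nodes with a double edge at one end; the terminal node there is the unique long simple root (C_5), so the type is C_5 (the algebra sp(10)).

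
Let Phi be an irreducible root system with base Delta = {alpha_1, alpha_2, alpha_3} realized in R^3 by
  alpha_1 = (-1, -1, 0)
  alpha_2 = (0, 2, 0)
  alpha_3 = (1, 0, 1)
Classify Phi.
type C_3

Compute the Cartan integers a_ij = 2(alpha_i, alpha_j)/(alpha_j, alpha_j); the resulting 3x3 Cartan matrix is
[[2, -1, -1], [-2, 2, 0], [-1, 0, 2]].
The roots have two lengths (squared-length ratio 2:1); the short ones are alpha_{1,3}. The associated Dynkin diagram is a chain of 3 nodes with a double edge at one end; the terminal node there is the unique long simple root (C_3), so the type is C_3 (the algebra sp(6)).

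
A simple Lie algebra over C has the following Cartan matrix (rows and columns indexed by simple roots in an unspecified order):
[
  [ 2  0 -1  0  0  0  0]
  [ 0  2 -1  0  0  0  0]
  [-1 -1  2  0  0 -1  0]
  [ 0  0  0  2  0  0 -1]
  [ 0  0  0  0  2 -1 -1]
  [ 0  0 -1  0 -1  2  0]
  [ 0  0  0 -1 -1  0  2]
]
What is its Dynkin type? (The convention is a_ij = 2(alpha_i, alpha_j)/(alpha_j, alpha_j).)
The matrix has rank 7 with 2's on the diagonal. Reading the off-diagonal entries as Dynkin edges (a single edge where a_ij = a_ji = -1; a double or triple edge where a_ij * a_ji = 2 or 3), the diagram is a chain of 5 nodes with a fork of two nodes at one end (D_7). One simple-root ordering that puts it in standard form is (alpha_4, alpha_7, alpha_5, alpha_6, alpha_3, alpha_1, alpha_2). So the algebra is type D_7, i.e. so(14).

D_7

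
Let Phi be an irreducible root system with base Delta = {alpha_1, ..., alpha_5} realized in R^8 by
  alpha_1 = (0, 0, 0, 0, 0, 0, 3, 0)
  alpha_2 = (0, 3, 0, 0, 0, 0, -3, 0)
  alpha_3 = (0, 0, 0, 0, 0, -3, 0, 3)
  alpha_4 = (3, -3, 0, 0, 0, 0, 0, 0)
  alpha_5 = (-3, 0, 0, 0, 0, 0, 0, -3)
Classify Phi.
B5

Compute the Cartan integers a_ij = 2(alpha_i, alpha_j)/(alpha_j, alpha_j); the resulting 5x5 Cartan matrix is
[[2, -1, 0, 0, 0], [-2, 2, 0, -1, 0], [0, 0, 2, 0, -1], [0, -1, 0, 2, -1], [0, 0, -1, -1, 2]].
The roots have two lengths (squared-length ratio 2:1); the short ones are alpha_{1}. The associated Dynkin diagram is a chain of 5 nodes with a double edge at one end; the terminal node there is the unique short simple root (B_5), so the type is B_5 (the algebra so(11)).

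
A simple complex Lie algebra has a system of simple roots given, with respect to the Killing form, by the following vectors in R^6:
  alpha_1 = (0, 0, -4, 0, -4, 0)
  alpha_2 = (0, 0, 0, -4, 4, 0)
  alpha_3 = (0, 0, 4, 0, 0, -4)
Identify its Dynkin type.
A3

Compute the Cartan integers a_ij = 2(alpha_i, alpha_j)/(alpha_j, alpha_j); the resulting 3x3 Cartan matrix is
[[2, -1, -1], [-1, 2, 0], [-1, 0, 2]].
All simple roots have the same length, so the diagram is simply laced. The associated Dynkin diagram is a chain of 3 nodes with single edges (A_3), so the type is A_3 (the algebra sl(4)).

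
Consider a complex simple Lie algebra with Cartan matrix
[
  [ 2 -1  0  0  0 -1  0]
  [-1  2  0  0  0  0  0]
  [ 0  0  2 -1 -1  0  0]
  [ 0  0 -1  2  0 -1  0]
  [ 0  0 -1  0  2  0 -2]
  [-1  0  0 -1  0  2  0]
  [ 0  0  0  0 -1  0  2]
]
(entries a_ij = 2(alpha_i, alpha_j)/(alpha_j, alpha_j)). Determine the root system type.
B7

The matrix has rank 7 with 2's on the diagonal. Reading the off-diagonal entries as Dynkin edges (a single edge where a_ij = a_ji = -1; a double or triple edge where a_ij * a_ji = 2 or 3), the diagram is a chain of 7 nodes with a double edge at one end; the terminal node there is the unique short simple root (B_7). One simple-root ordering that puts it in standard form is (alpha_2, alpha_1, alpha_6, alpha_4, alpha_3, alpha_5, alpha_7). So the algebra is type B_7, i.e. so(15).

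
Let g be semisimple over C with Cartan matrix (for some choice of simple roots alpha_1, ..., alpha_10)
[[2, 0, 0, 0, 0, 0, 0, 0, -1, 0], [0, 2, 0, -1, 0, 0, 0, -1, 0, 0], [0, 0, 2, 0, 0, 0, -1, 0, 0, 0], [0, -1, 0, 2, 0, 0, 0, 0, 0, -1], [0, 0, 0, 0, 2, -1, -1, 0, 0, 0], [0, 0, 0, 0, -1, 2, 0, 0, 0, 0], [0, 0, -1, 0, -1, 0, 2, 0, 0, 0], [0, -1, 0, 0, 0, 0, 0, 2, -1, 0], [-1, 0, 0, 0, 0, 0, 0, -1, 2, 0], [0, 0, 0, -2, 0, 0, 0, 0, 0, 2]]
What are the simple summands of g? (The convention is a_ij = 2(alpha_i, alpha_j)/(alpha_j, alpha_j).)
The diagram associated to this matrix has two connected components: the simple roots {alpha_3, alpha_5, alpha_6, alpha_7} form a chain of 4 nodes with single edges (A_4), and {alpha_1, alpha_2, alpha_4, alpha_8, alpha_9, alpha_10} form a chain of 6 nodes with a double edge at one end; the terminal node there is the unique long simple root (C_6). A semisimple Lie algebra decomposes uniquely as the direct sum of simple ideals, one per connected component of its Dynkin diagram, so g ≅ A_4 ⊕ C_6 (dimension 24 + 78 = 102).

A_4 (sl(5)) + C_6 (sp(12))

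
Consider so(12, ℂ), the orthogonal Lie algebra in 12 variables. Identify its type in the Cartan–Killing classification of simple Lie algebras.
D_6

This is so(12) with 12 even, which has dimension 12(12-1)/2 = 66 and rank 12/2 = 6. In the classification of classical Lie algebras, the orthogonal algebra so(2n) in an even number of variables has type D_n; here n = 6, so the Dynkin diagram is a chain of 4 nodes with a fork of two nodes at one end (D_6). Hence the type is D_6.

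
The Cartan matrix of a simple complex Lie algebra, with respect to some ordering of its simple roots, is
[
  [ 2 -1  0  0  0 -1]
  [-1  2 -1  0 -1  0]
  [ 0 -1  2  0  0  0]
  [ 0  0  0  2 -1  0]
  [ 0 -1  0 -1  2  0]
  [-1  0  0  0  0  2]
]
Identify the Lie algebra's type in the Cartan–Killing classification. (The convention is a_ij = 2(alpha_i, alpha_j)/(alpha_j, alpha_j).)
The matrix has rank 6 with 2's on the diagonal. Reading the off-diagonal entries as Dynkin edges (a single edge where a_ij = a_ji = -1; a double or triple edge where a_ij * a_ji = 2 or 3), the diagram is a chain of 5 nodes with one extra node attached to the third node from one end (E_6). One simple-root ordering that puts it in standard form is (alpha_6, alpha_3, alpha_1, alpha_2, alpha_5, alpha_4). So the algebra is type E_6.

type E_6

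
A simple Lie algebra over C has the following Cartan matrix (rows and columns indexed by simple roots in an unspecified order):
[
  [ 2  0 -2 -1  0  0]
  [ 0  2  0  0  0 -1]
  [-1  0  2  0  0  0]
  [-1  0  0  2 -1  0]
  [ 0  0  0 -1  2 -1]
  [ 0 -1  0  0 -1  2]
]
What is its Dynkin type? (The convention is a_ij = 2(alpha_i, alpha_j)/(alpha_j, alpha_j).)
The matrix has rank 6 with 2's on the diagonal. Reading the off-diagonal entries as Dynkin edges (a single edge where a_ij = a_ji = -1; a double or triple edge where a_ij * a_ji = 2 or 3), the diagram is a chain of 6 nodes with a double edge at one end; the terminal node there is the unique short simple root (B_6). One simple-root ordering that puts it in standard form is (alpha_2, alpha_6, alpha_5, alpha_4, alpha_1, alpha_3). So the algebra is type B_6, i.e. so(13).

B_6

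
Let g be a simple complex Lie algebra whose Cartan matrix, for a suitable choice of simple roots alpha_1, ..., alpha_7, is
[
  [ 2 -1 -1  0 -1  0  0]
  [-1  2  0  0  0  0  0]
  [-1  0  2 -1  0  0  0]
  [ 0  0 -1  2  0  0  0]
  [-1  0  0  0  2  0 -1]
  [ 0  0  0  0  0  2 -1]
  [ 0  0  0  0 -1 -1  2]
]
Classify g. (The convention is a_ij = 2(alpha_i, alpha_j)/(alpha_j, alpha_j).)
The matrix has rank 7 with 2's on the diagonal. Reading the off-diagonal entries as Dynkin edges (a single edge where a_ij = a_ji = -1; a double or triple edge where a_ij * a_ji = 2 or 3), the diagram is a chain of 6 nodes with one extra node attached to the third node from one end (E_7). One simple-root ordering that puts it in standard form is (alpha_4, alpha_2, alpha_3, alpha_1, alpha_5, alpha_7, alpha_6). So the algebra is type E_7.

type E_7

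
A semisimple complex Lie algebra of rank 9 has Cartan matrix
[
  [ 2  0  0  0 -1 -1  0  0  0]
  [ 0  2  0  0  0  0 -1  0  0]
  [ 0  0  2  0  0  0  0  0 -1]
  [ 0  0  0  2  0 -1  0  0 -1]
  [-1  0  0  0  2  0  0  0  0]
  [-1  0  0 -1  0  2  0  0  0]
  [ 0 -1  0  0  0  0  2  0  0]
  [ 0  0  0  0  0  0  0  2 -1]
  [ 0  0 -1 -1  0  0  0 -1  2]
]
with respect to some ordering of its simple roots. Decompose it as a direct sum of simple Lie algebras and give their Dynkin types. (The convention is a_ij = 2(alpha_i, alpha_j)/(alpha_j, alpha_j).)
A_2 (sl(3)) ⊕ D_7 (so(14))

The diagram associated to this matrix has two connected components: the simple roots {alpha_2, alpha_7} form a chain of 2 nodes with single edges (A_2), and {alpha_1, alpha_3, alpha_4, alpha_5, alpha_6, alpha_8, alpha_9} form a chain of 5 nodes with a fork of two nodes at one end (D_7). A semisimple Lie algebra decomposes uniquely as the direct sum of simple ideals, one per connected component of its Dynkin diagram, so g ≅ A_2 ⊕ D_7 (dimension 8 + 91 = 99).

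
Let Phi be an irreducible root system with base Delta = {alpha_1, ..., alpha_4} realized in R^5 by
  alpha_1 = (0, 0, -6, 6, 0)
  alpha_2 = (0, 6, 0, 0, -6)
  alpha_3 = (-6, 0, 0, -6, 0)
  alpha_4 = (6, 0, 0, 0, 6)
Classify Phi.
A_4 (sl(5))

Compute the Cartan integers a_ij = 2(alpha_i, alpha_j)/(alpha_j, alpha_j); the resulting 4x4 Cartan matrix is
[[2, 0, -1, 0], [0, 2, 0, -1], [-1, 0, 2, -1], [0, -1, -1, 2]].
All simple roots have the same length, so the diagram is simply laced. The associated Dynkin diagram is a chain of 4 nodes with single edges (A_4), so the type is A_4 (the algebra sl(5)).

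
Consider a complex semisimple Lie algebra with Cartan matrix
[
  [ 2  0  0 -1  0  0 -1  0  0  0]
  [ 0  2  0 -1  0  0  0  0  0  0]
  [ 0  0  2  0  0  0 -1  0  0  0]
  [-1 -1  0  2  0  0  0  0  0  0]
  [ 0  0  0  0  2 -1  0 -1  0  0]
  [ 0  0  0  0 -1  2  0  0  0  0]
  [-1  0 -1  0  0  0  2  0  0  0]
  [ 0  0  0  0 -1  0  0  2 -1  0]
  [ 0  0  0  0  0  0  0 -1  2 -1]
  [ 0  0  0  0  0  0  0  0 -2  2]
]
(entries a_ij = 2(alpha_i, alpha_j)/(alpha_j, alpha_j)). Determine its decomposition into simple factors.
A_5 (sl(6)) + C_5 (sp(10))

The diagram associated to this matrix has two connected components: the simple roots {alpha_1, alpha_2, alpha_3, alpha_4, alpha_7} form a chain of 5 nodes with single edges (A_5), and {alpha_5, alpha_6, alpha_8, alpha_9, alpha_10} form a chain of 5 nodes with a double edge at one end; the terminal node there is the unique long simple root (C_5). A semisimple Lie algebra decomposes uniquely as the direct sum of simple ideals, one per connected component of its Dynkin diagram, so g ≅ A_5 ⊕ C_5 (dimension 35 + 55 = 90).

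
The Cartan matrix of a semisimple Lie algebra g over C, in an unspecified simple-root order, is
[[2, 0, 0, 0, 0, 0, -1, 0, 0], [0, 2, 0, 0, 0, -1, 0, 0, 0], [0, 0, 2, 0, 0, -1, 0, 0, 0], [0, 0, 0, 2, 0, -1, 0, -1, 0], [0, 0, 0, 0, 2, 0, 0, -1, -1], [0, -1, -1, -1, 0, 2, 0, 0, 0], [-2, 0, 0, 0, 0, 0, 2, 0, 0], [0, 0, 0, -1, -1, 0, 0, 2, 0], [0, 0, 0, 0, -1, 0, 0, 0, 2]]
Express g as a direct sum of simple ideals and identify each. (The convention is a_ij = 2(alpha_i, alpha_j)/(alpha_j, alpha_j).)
The diagram associated to this matrix has two connected components: the simple roots {alpha_1, alpha_7} form a chain of 2 nodes with a double edge at one end; the terminal node there is the unique short simple root (B_2), and {alpha_2, alpha_3, alpha_4, alpha_5, alpha_6, alpha_8, alpha_9} form a chain of 5 nodes with a fork of two nodes at one end (D_7). A semisimple Lie algebra decomposes uniquely as the direct sum of simple ideals, one per connected component of its Dynkin diagram, so g ≅ B_2 ⊕ D_7 (dimension 10 + 91 = 101).

B_2 ⊕ D_7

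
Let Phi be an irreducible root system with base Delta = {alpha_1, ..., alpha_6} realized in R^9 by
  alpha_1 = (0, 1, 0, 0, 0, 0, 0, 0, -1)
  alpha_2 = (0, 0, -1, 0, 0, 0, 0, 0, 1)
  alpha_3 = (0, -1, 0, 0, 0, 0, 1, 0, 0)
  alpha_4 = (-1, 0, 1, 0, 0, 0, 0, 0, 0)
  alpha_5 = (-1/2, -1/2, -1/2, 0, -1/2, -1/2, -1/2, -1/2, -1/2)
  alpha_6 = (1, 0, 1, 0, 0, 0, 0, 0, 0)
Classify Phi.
Compute the Cartan integers a_ij = 2(alpha_i, alpha_j)/(alpha_j, alpha_j); the resulting 6x6 Cartan matrix is
[[2, -1, -1, 0, 0, 0], [-1, 2, 0, -1, 0, -1], [-1, 0, 2, 0, 0, 0], [0, -1, 0, 2, 0, 0], [0, 0, 0, 0, 2, -1], [0, -1, 0, 0, -1, 2]].
All simple roots have the same length, so the diagram is simply laced. The associated Dynkin diagram is a chain of 5 nodes with one extra node attached to the third node from one end (E_6), so the type is E_6.

type E_6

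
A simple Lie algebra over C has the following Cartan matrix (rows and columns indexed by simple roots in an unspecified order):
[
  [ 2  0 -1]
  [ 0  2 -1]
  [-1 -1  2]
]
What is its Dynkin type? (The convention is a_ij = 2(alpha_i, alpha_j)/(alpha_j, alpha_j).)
The matrix has rank 3 with 2's on the diagonal. Reading the off-diagonal entries as Dynkin edges (a single edge where a_ij = a_ji = -1; a double or triple edge where a_ij * a_ji = 2 or 3), the diagram is a chain of 3 nodes with single edges (A_3). One simple-root ordering that puts it in standard form is (alpha_1, alpha_3, alpha_2). So the algebra is type A_3, i.e. sl(4).

type A_3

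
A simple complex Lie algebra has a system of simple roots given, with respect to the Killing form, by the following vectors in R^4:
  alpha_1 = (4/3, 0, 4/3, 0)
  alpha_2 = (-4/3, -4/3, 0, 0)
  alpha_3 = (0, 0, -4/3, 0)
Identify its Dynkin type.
type B_3

Compute the Cartan integers a_ij = 2(alpha_i, alpha_j)/(alpha_j, alpha_j); the resulting 3x3 Cartan matrix is
[[2, -1, -2], [-1, 2, 0], [-1, 0, 2]].
The roots have two lengths (squared-length ratio 2:1); the short ones are alpha_{3}. The associated Dynkin diagram is a chain of 3 nodes with a double edge at one end; the terminal node there is the unique short simple root (B_3), so the type is B_3 (the algebra so(7)).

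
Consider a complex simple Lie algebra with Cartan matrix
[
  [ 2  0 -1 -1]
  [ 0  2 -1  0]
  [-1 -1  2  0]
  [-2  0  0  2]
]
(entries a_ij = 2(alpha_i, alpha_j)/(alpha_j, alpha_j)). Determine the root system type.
The matrix has rank 4 with 2's on the diagonal. Reading the off-diagonal entries as Dynkin edges (a single edge where a_ij = a_ji = -1; a double or triple edge where a_ij * a_ji = 2 or 3), the diagram is a chain of 4 nodes with a double edge at one end; the terminal node there is the unique long simple root (C_4). One simple-root ordering that puts it in standard form is (alpha_2, alpha_3, alpha_1, alpha_4). So the algebra is type C_4, i.e. sp(8).

C_4 (sp(8))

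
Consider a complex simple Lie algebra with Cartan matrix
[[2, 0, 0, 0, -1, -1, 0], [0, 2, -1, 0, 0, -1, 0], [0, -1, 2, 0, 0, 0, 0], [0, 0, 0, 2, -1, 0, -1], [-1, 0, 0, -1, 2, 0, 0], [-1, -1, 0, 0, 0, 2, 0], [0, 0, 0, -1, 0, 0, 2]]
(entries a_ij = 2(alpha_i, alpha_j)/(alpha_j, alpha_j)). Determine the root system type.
A_7

The matrix has rank 7 with 2's on the diagonal. Reading the off-diagonal entries as Dynkin edges (a single edge where a_ij = a_ji = -1; a double or triple edge where a_ij * a_ji = 2 or 3), the diagram is a chain of 7 nodes with single edges (A_7). One simple-root ordering that puts it in standard form is (alpha_3, alpha_2, alpha_6, alpha_1, alpha_5, alpha_4, alpha_7). So the algebra is type A_7, i.e. sl(8).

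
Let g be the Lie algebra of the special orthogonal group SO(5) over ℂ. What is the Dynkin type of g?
B2

This is so(5) with 5 odd, which has dimension 5(5-1)/2 = 10 and rank (5-1)/2 = 2. In the classification of classical Lie algebras, the orthogonal algebra so(2n+1) in an odd number of variables has type B_n; here n = 2, so the Dynkin diagram is a chain of 2 nodes with a double edge at one end; the terminal node there is the unique short simple root (B_2). Hence the type is B_2.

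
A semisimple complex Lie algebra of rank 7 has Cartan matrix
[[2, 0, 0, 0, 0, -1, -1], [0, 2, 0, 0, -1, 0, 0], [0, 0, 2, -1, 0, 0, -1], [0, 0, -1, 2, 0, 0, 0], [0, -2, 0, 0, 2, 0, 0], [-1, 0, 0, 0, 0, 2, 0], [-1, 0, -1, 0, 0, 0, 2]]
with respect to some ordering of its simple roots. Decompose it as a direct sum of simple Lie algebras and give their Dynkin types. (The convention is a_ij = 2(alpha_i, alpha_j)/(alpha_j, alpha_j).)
A_5 (sl(6)) + B_2 (so(5))

The diagram associated to this matrix has two connected components: the simple roots {alpha_1, alpha_3, alpha_4, alpha_6, alpha_7} form a chain of 5 nodes with single edges (A_5), and {alpha_2, alpha_5} form a chain of 2 nodes with a double edge at one end; the terminal node there is the unique short simple root (B_2). A semisimple Lie algebra decomposes uniquely as the direct sum of simple ideals, one per connected component of its Dynkin diagram, so g ≅ A_5 ⊕ B_2 (dimension 35 + 10 = 45).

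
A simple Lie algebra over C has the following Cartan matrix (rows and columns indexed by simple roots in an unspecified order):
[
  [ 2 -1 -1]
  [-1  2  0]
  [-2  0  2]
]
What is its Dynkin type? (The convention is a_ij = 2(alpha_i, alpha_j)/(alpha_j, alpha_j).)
The matrix has rank 3 with 2's on the diagonal. Reading the off-diagonal entries as Dynkin edges (a single edge where a_ij = a_ji = -1; a double or triple edge where a_ij * a_ji = 2 or 3), the diagram is a chain of 3 nodes with a double edge at one end; the terminal node there is the unique long simple root (C_3). One simple-root ordering that puts it in standard form is (alpha_2, alpha_1, alpha_3). So the algebra is type C_3, i.e. sp(6).

type C_3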